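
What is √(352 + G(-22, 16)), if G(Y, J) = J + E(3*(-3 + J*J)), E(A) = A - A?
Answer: 4*√23 ≈ 19.183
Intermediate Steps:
E(A) = 0
G(Y, J) = J (G(Y, J) = J + 0 = J)
√(352 + G(-22, 16)) = √(352 + 16) = √368 = 4*√23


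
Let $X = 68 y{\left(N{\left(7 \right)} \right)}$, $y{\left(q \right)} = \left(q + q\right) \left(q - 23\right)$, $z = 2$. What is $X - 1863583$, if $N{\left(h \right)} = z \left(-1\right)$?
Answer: $-1856783$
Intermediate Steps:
$N{\left(h \right)} = -2$ ($N{\left(h \right)} = 2 \left(-1\right) = -2$)
$y{\left(q \right)} = 2 q \left(-23 + q\right)$
$X = 6800$ ($X = 68 \cdot 2 \left(-2\right) \left(-23 - 2\right) = 68 \cdot 2 \left(-2\right) \left(-25\right) = 68 \cdot 100 = 6800$)
$X - 1863583 = 6800 - 1863583 = -1856783$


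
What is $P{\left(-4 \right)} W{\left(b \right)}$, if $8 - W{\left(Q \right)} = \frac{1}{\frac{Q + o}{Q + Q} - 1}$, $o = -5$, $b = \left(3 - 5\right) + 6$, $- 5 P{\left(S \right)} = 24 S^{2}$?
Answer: $- \frac{2048}{3} \approx -682.67$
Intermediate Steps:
$P{\left(S \right)} = - \frac{24 S^{2}}{5}$
$b = 4$ ($b = -2 + 6 = 4$)
$W{\left(Q \right)} = 8 - \frac{1}{-1 + \frac{-5 + Q}{2 Q}}$ ($W{\left(Q \right)} = 8 - \frac{1}{\frac{Q - 5}{Q + Q} - 1} = 8 - \frac{1}{\frac{-5 + Q}{2 Q} - 1} = 8 - \frac{1}{-1 + \frac{-5 + Q}{2 Q}}$)
$P{\left(-4 \right)} W{\left(b \right)} = - \frac{24 \left(-4\right)^{2}}{5} \frac{10 \left(4 + 4\right)}{5 + 4} = \left(- \frac{24}{5}\right) 16 \cdot 10 \cdot \frac{1}{9} \cdot 8 = - \frac{384 \cdot 10 \cdot \frac{1}{9} \cdot 8}{5} = \left(- \frac{384}{5}\right) \frac{80}{9} = - \frac{2048}{3}$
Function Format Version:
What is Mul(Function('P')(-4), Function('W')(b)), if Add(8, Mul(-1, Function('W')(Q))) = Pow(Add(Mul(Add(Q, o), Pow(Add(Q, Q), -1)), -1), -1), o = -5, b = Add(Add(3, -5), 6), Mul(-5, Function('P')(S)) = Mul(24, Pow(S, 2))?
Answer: Rational(-2048, 3) ≈ -682.67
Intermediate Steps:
Function('P')(S) = Mul(Rational(-24, 5), Pow(S, 2)) (Function('P')(S) = Mul(Rational(-1, 5), Mul(24, Pow(S, 2))) = Mul(Rational(-24, 5), Pow(S, 2)))
b = 4 (b = Add(-2, 6) = 4)
Function('W')(Q) = Add(8, Mul(-1, Pow(Add(-1, Mul(Rational(1, 2), Pow(Q, -1), Add(-5, Q))), -1))) (Function('W')(Q) = Add(8, Mul(-1, Pow(Add(Mul(Add(Q, -5), Pow(Add(Q, Q), -1)), -1), -1))) = Add(8, Mul(-1, Pow(Add(Mul(Add(-5, Q), Pow(Mul(2, Q), -1)), -1), -1))) = Add(8, Mul(-1, Pow(Add(Mul(Add(-5, Q), Mul(Rational(1, 2), Pow(Q, -1))), -1), -1))) = Add(8, Mul(-1, Pow(Add(Mul(Rational(1, 2), Pow(Q, -1), Add(-5, Q)), -1), -1))) = Add(8, Mul(-1, Pow(Add(-1, Mul(Rational(1, 2), Pow(Q, -1), Add(-5, Q))), -1))))
Mul(Function('P')(-4), Function('W')(b)) = Mul(Mul(Rational(-24, 5), Pow(-4, 2)), Mul(10, Pow(Add(5, 4), -1), Add(4, 4))) = Mul(Mul(Rational(-24, 5), 16), Mul(10, Pow(9, -1), 8)) = Mul(Rational(-384, 5), Mul(10, Rational(1, 9), 8)) = Mul(Rational(-384, 5), Rational(80, 9)) = Rational(-2048, 3)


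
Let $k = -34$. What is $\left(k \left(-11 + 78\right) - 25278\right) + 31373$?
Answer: $3817$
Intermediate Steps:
$\left(k \left(-11 + 78\right) - 25278\right) + 31373 = \left(- 34 \left(-11 + 78\right) - 25278\right) + 31373 = \left(\left(-34\right) 67 - 25278\right) + 31373 = \left(-2278 - 25278\right) + 31373 = -27556 + 31373 = 3817$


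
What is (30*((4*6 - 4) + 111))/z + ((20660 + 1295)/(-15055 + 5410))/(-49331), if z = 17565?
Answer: 24936930599/111431773329 ≈ 0.22379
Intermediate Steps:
(30*((4*6 - 4) + 111))/z + ((20660 + 1295)/(-15055 + 5410))/(-49331) = (30*((4*6 - 4) + 111))/17565 + ((20660 + 1295)/(-15055 + 5410))/(-49331) = (30*((24 - 4) + 111))*(1/17565) + (21955/(-9645))*(-1/49331) = (30*(20 + 111))*(1/17565) + (21955*(-1/9645))*(-1/49331) = (30*131)*(1/17565) - 4391/1929*(-1/49331) = 3930*(1/17565) + 4391/95159499 = 262/1171 + 4391/95159499 = 24936930599/111431773329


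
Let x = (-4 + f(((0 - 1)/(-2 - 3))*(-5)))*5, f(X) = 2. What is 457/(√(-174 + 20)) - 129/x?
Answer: 129/10 - 457*I*√154/154 ≈ 12.9 - 36.826*I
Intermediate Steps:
x = -10 (x = (-4 + 2)*5 = -2*5 = -10)
457/(√(-174 + 20)) - 129/x = 457/(√(-174 + 20)) - 129/(-10) = 457/(√(-154)) - 129*(-⅒) = 457/((I*√154)) + 129/10 = 457*(-I*√154/154) + 129/10 = -457*I*√154/154 + 129/10 = 129/10 - 457*I*√154/154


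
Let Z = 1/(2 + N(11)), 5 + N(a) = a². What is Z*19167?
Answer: 19167/118 ≈ 162.43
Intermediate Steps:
N(a) = -5 + a²
Z = 1/118 (Z = 1/(2 + (-5 + 11²)) = 1/(2 + (-5 + 121)) = 1/(2 + 116) = 1/118 ≈ 0.0084746)
Z*19167 = (1/118)*19167 = 19167/118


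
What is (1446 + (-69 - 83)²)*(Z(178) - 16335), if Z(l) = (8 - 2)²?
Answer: -400140450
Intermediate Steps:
Z(l) = 36 (Z(l) = 6² = 36)
(1446 + (-69 - 83)²)*(Z(178) - 16335) = (1446 + (-69 - 83)²)*(36 - 16335) = (1446 + (-152)²)*(-16299) = (1446 + 23104)*(-16299) = 24550*(-16299) = -400140450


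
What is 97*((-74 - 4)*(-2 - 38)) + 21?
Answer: 302661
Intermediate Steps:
97*((-74 - 4)*(-2 - 38)) + 21 = 97*(-78*(-40)) + 21 = 97*3120 + 21 = 302640 + 21 = 302661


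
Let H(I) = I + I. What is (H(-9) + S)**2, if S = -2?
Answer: 400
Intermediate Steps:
H(I) = 2*I
(H(-9) + S)**2 = (2*(-9) - 2)**2 = (-18 - 2)**2 = (-20)**2 = 400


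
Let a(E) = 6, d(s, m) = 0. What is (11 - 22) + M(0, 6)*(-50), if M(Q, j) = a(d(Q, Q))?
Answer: -311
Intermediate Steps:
M(Q, j) = 6
(11 - 22) + M(0, 6)*(-50) = (11 - 22) + 6*(-50) = -11 - 300 = -311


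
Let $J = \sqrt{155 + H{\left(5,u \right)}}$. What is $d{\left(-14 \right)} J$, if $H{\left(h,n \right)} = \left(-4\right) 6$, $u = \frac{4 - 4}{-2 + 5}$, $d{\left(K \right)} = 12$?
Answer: $12 \sqrt{131} \approx 137.35$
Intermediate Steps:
$u = 0$ ($u = \frac{0}{3} = 0 \cdot \frac{1}{3} = 0$)
$H{\left(h,n \right)} = -24$
$J = \sqrt{131}$ ($J = \sqrt{155 - 24} = \sqrt{131} \approx 11.446$)
$d{\left(-14 \right)} J = 12 \sqrt{131}$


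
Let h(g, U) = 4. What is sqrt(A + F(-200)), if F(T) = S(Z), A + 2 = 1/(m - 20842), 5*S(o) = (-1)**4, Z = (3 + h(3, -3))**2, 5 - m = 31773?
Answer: I*sqrt(4982114390)/52610 ≈ 1.3416*I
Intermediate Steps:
m = -31768 (m = 5 - 1*31773 = 5 - 31773 = -31768)
Z = 49 (Z = (3 + 4)**2 = 7**2 = 49)
S(o) = 1/5 (S(o) = (1/5)*(-1)**4 = (1/5)*1 = 1/5)
A = -105221/52610 (A = -2 + 1/(-31768 - 20842) = -2 + 1/(-52610) = -2 - 1/52610 = -105221/52610 ≈ -2.0000)
F(T) = 1/5
sqrt(A + F(-200)) = sqrt(-105221/52610 + 1/5) = sqrt(-94699/52610) = I*sqrt(4982114390)/52610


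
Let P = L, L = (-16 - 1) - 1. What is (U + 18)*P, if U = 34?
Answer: -936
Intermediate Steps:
L = -18 (L = -17 - 1 = -18)
P = -18
(U + 18)*P = (34 + 18)*(-18) = 52*(-18) = -936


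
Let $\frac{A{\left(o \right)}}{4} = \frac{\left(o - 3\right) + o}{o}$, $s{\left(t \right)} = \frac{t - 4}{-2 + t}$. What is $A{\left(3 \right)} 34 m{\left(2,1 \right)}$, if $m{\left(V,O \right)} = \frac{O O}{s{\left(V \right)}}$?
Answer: $0$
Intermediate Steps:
$s{\left(t \right)} = \frac{-4 + t}{-2 + t}$
$A{\left(o \right)} = \frac{4 \left(-3 + 2 o\right)}{o}$ ($A{\left(o \right)} = 4 \frac{\left(o - 3\right) + o}{o} = 4 \frac{\left(-3 + o\right) + o}{o} = 4 \frac{-3 + 2 o}{o} = \frac{4 \left(-3 + 2 o\right)}{o}$)
$m{\left(V,O \right)} = \frac{O^{2} \left(-2 + V\right)}{-4 + V}$ ($m{\left(V,O \right)} = \frac{O O}{\frac{1}{-2 + V} \left(-4 + V\right)} = O^{2} \frac{-2 + V}{-4 + V} = \frac{O^{2} \left(-2 + V\right)}{-4 + V}$)
$A{\left(3 \right)} 34 m{\left(2,1 \right)} = \left(8 - \frac{12}{3}\right) 34 \frac{1^{2} \left(-2 + 2\right)}{-4 + 2} = \left(8 - 4\right) 34 \cdot 1 \frac{1}{-2} \cdot 0 = \left(8 - 4\right) 34 \cdot 1 \left(- \frac{1}{2}\right) 0 = 4 \cdot 34 \cdot 0 = 136 \cdot 0 = 0$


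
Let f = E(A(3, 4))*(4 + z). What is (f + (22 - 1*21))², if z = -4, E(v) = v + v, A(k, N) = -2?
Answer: 1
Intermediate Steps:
E(v) = 2*v
f = 0 (f = (2*(-2))*(4 - 4) = -4*0 = 0)
(f + (22 - 1*21))² = (0 + (22 - 1*21))² = (0 + (22 - 21))² = (0 + 1)² = 1² = 1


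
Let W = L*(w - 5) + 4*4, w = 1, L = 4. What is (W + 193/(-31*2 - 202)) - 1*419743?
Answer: -110812345/264 ≈ -4.1974e+5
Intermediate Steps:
W = 0 (W = 4*(1 - 5) + 4*4 = 4*(-4) + 16 = -16 + 16 = 0)
(W + 193/(-31*2 - 202)) - 1*419743 = (0 + 193/(-31*2 - 202)) - 1*419743 = (0 + 193/(-62 - 202)) - 419743 = (0 + 193/(-264)) - 419743 = (0 - 1/264*193) - 419743 = (0 - 193/264) - 419743 = -193/264 - 419743 = -110812345/264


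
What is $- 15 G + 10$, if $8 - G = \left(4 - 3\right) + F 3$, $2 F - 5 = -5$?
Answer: $-95$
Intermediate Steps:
$F = 0$ ($F = \frac{5}{2} + \frac{1}{2} \left(-5\right) = \frac{5}{2} - \frac{5}{2} = 0$)
$G = 7$ ($G = 8 - \left(\left(4 - 3\right) + 0 \cdot 3\right) = 8 - \left(\left(4 - 3\right) + 0\right) = 8 - \left(1 + 0\right) = 8 - 1 = 7$)
$- 15 G + 10 = \left(-15\right) 7 + 10 = -105 + 10 = -95$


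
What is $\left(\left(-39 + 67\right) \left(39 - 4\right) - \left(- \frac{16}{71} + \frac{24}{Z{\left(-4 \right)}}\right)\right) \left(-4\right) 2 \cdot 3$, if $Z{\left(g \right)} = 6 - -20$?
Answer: $- \frac{21693504}{923} \approx -23503.0$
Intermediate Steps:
$Z{\left(g \right)} = 26$ ($Z{\left(g \right)} = 6 + 20 = 26$)
$\left(\left(-39 + 67\right) \left(39 - 4\right) - \left(- \frac{16}{71} + \frac{24}{Z{\left(-4 \right)}}\right)\right) \left(-4\right) 2 \cdot 3 = \left(\left(-39 + 67\right) \left(39 - 4\right) - \left(- \frac{16}{71} + \frac{12}{13}\right)\right) \left(-4\right) 2 \cdot 3 = \left(28 \cdot 35 - \frac{644}{923}\right) \left(\left(-8\right) 3\right) = \left(980 + \left(\frac{16}{71} - \frac{12}{13}\right)\right) \left(-24\right) = \left(980 - \frac{644}{923}\right) \left(-24\right) = \frac{903896}{923} \left(-24\right) = - \frac{21693504}{923}$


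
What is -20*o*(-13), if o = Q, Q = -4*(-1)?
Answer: 1040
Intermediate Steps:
Q = 4
o = 4
-20*o*(-13) = -20*4*(-13) = -80*(-13) = 1040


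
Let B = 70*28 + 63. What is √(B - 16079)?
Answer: 2*I*√3514 ≈ 118.56*I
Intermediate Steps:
B = 2023 (B = 1960 + 63 = 2023)
√(B - 16079) = √(2023 - 16079) = √(-14056) = 2*I*√3514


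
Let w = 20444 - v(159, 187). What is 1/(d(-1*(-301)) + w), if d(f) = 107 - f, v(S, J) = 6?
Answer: 1/20244 ≈ 4.9397e-5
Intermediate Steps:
w = 20438 (w = 20444 - 1*6 = 20444 - 6 = 20438)
1/(d(-1*(-301)) + w) = 1/((107 - (-1)*(-301)) + 20438) = 1/((107 - 1*301) + 20438) = 1/((107 - 301) + 20438) = 1/(-194 + 20438) = 1/20244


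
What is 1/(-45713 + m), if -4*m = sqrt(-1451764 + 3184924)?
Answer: -91426/4179140093 + sqrt(433290)/4179140093 ≈ -2.1719e-5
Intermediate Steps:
m = -sqrt(433290)/2 (m = -sqrt(-1451764 + 3184924)/4 = -sqrt(433290)/2 ≈ -329.12)
1/(-45713 + m) = 1/(-45713 - sqrt(433290)/2)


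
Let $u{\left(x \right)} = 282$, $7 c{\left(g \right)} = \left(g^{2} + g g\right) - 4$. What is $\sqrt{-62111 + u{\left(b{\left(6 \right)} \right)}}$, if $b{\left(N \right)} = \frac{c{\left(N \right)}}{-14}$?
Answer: $i \sqrt{61829} \approx 248.65 i$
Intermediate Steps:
$c{\left(g \right)} = - \frac{4}{7} + \frac{2 g^{2}}{7}$ ($c{\left(g \right)} = \frac{\left(g^{2} + g g\right) - 4}{7} = \frac{\left(g^{2} + g^{2}\right) - 4}{7} = \frac{2 g^{2} - 4}{7} = \frac{-4 + 2 g^{2}}{7} = - \frac{4}{7} + \frac{2 g^{2}}{7}$)
$b{\left(N \right)} = \frac{2}{49} - \frac{N^{2}}{49}$ ($b{\left(N \right)} = \frac{- \frac{4}{7} + \frac{2 N^{2}}{7}}{-14} = \left(- \frac{4}{7} + \frac{2 N^{2}}{7}\right) \left(- \frac{1}{14}\right) = \frac{2}{49} - \frac{N^{2}}{49}$)
$\sqrt{-62111 + u{\left(b{\left(6 \right)} \right)}} = \sqrt{-62111 + 282} = \sqrt{-61829} = i \sqrt{61829}$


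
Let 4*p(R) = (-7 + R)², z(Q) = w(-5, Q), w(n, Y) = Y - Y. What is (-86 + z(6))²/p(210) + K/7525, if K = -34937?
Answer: -173871319/44299675 ≈ -3.9249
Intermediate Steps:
w(n, Y) = 0
z(Q) = 0
p(R) = (-7 + R)²/4
(-86 + z(6))²/p(210) + K/7525 = (-86 + 0)²/(((-7 + 210)²/4)) - 34937/7525 = (-86)²/(((¼)*203²)) - 34937*1/7525 = 7396/(((¼)*41209)) - 4991/1075 = 7396/(41209/4) - 4991/1075 = 7396*(4/41209) - 4991/1075 = 29584/41209 - 4991/1075 = -173871319/44299675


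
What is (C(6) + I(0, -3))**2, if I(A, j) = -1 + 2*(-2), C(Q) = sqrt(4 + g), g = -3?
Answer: 16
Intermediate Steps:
C(Q) = 1 (C(Q) = sqrt(4 - 3) = sqrt(1) = 1)
I(A, j) = -5 (I(A, j) = -1 - 4 = -5)
(C(6) + I(0, -3))**2 = (1 - 5)**2 = (-4)**2 = 16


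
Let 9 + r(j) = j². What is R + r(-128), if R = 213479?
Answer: 229854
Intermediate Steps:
r(j) = -9 + j²
R + r(-128) = 213479 + (-9 + (-128)²) = 213479 + (-9 + 16384) = 213479 + 16375 = 229854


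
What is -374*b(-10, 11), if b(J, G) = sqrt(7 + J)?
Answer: -374*I*sqrt(3) ≈ -647.79*I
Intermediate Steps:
-374*b(-10, 11) = -374*sqrt(7 - 10) = -374*I*sqrt(3)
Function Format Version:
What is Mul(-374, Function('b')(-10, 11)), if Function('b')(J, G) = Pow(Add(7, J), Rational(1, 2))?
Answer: Mul(-374, I, Pow(3, Rational(1, 2))) ≈ Mul(-647.79, I)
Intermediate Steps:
Mul(-374, Function('b')(-10, 11)) = Mul(-374, Pow(Add(7, -10), Rational(1, 2))) = Mul(-374, Pow(-3, Rational(1, 2))) = Mul(-374, Mul(I, Pow(3, Rational(1, 2)))) = Mul(-374, I, Pow(3, Rational(1, 2)))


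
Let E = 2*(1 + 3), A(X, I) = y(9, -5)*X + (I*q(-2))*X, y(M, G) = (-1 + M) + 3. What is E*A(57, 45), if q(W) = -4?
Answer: -77064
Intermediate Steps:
y(M, G) = 2 + M
A(X, I) = 11*X - 4*I*X (A(X, I) = (2 + 9)*X + (I*(-4))*X = 11*X + (-4*I)*X = 11*X - 4*I*X)
E = 8 (E = 2*4 = 8)
E*A(57, 45) = 8*(57*(11 - 4*45)) = 8*(57*(11 - 180)) = 8*(57*(-169)) = 8*(-9633) = -77064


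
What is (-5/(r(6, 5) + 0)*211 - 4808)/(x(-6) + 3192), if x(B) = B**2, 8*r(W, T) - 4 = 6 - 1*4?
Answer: -4661/2421 ≈ -1.9252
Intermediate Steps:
r(W, T) = 3/4 (r(W, T) = 1/2 + (6 - 1*4)/8 = 1/2 + (6 - 4)/8 = 1/2 + (1/8)*2 = 1/2 + 1/4 = 3/4)
(-5/(r(6, 5) + 0)*211 - 4808)/(x(-6) + 3192) = (-5/(3/4 + 0)*211 - 4808)/((-6)**2 + 3192) = (-5/3/4*211 - 4808)/(36 + 3192) = (-5*4/3*211 - 4808)/3228 = (-20/3*211 - 4808)*(1/3228) = (-4220/3 - 4808)*(1/3228) = -18644/3*1/3228 = -4661/2421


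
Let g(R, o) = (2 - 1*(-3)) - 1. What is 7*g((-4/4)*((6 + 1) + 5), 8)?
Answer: 28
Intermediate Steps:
g(R, o) = 4 (g(R, o) = (2 + 3) - 1 = 5 - 1 = 4)
7*g((-4/4)*((6 + 1) + 5), 8) = 7*4 = 28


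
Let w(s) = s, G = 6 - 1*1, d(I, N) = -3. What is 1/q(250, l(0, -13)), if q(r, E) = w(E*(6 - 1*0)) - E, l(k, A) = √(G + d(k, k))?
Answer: √2/10 ≈ 0.14142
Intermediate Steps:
G = 5 (G = 6 - 1 = 5)
l(k, A) = √2 (l(k, A) = √(5 - 3) = √2)
q(r, E) = 5*E (q(r, E) = E*(6 - 1*0) - E = E*(6 + 0) - E = E*6 - E = 6*E - E = 5*E)
1/q(250, l(0, -13)) = 1/(5*√2) = √2/10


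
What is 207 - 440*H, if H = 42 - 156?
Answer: 50367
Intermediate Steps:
H = -114
207 - 440*H = 207 - 440*(-114) = 207 + 50160 = 50367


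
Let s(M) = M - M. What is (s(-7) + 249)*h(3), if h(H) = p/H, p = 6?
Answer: 498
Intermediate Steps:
s(M) = 0
h(H) = 6/H
(s(-7) + 249)*h(3) = (0 + 249)*(6/3) = 249*(6*(1/3)) = 249*2 = 498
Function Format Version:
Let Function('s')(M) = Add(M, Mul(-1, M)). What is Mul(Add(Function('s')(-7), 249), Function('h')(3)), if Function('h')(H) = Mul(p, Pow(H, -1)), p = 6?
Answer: 498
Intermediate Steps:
Function('s')(M) = 0
Function('h')(H) = Mul(6, Pow(H, -1))
Mul(Add(Function('s')(-7), 249), Function('h')(3)) = Mul(Add(0, 249), Mul(6, Pow(3, -1))) = Mul(249, Mul(6, Rational(1, 3))) = Mul(249, 2) = 498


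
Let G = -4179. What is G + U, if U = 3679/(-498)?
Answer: -2084821/498 ≈ -4186.4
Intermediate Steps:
U = -3679/498 (U = 3679*(-1/498) = -3679/498 ≈ -7.3876)
G + U = -4179 - 3679/498 = -2084821/498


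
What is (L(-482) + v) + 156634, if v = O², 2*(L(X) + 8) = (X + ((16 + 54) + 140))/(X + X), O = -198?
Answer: 47195064/241 ≈ 1.9583e+5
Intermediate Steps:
L(X) = -8 + (210 + X)/(4*X) (L(X) = -8 + ((X + ((16 + 54) + 140))/(X + X))/2 = -8 + ((X + (70 + 140))/((2*X)))/2 = -8 + ((X + 210)*(1/(2*X)))/2 = -8 + ((210 + X)*(1/(2*X)))/2 = -8 + ((210 + X)/(2*X))/2 = -8 + (210 + X)/(4*X))
v = 39204 (v = (-198)² = 39204)
(L(-482) + v) + 156634 = ((¼)*(210 - 31*(-482))/(-482) + 39204) + 156634 = ((¼)*(-1/482)*(210 + 14942) + 39204) + 156634 = ((¼)*(-1/482)*15152 + 39204) + 156634 = (-1894/241 + 39204) + 156634 = 9446270/241 + 156634 = 47195064/241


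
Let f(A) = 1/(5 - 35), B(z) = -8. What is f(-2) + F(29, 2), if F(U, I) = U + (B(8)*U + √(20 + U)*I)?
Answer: -5671/30 ≈ -189.03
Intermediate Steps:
F(U, I) = -7*U + I*√(20 + U) (F(U, I) = U + (-8*U + √(20 + U)*I) = U + (-8*U + I*√(20 + U)) = -7*U + I*√(20 + U))
f(A) = -1/30 (f(A) = 1/(-30) = -1/30)
f(-2) + F(29, 2) = -1/30 + (-7*29 + 2*√(20 + 29)) = -1/30 + (-203 + 2*√49) = -1/30 + (-203 + 2*7) = -1/30 + (-203 + 14) = -1/30 - 189 = -5671/30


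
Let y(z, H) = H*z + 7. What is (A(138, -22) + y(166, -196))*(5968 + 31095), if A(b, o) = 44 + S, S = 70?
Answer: -1201397145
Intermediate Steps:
A(b, o) = 114 (A(b, o) = 44 + 70 = 114)
y(z, H) = 7 + H*z
(A(138, -22) + y(166, -196))*(5968 + 31095) = (114 + (7 - 196*166))*(5968 + 31095) = (114 + (7 - 32536))*37063 = (114 - 32529)*37063 = -32415*37063 = -1201397145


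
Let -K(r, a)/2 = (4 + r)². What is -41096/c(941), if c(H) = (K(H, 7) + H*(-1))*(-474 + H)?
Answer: 88/1786991 ≈ 4.9245e-5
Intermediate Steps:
K(r, a) = -2*(4 + r)²
c(H) = (-474 + H)*(-H - 2*(4 + H)²) (c(H) = (-2*(4 + H)² + H*(-1))*(-474 + H) = (-2*(4 + H)² - H)*(-474 + H) = (-H - 2*(4 + H)²)*(-474 + H) = (-474 + H)*(-H - 2*(4 + H)²))
-41096/c(941) = -41096/(15168 - 2*941³ + 931*941² + 8026*941) = -41096/(15168 - 2*833237621 + 931*885481 + 7552466) = -41096/(15168 - 1666475242 + 824382811 + 7552466) = -41096/(-834524797) = -41096*(-1/834524797) = 88/1786991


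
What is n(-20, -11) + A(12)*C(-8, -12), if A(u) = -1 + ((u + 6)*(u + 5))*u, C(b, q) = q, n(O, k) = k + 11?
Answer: -44052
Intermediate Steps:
n(O, k) = 11 + k
A(u) = -1 + u*(5 + u)*(6 + u) (A(u) = -1 + ((6 + u)*(5 + u))*u = -1 + ((5 + u)*(6 + u))*u = -1 + u*(5 + u)*(6 + u))
n(-20, -11) + A(12)*C(-8, -12) = (11 - 11) + (-1 + 12³ + 11*12² + 30*12)*(-12) = 0 + (-1 + 1728 + 11*144 + 360)*(-12) = 0 + (-1 + 1728 + 1584 + 360)*(-12) = 0 + 3671*(-12) = 0 - 44052 = -44052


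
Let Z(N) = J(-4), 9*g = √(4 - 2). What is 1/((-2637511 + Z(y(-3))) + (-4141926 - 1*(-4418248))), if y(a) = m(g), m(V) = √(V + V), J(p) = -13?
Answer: -1/2361202 ≈ -4.2351e-7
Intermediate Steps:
g = √2/9 (g = √(4 - 2)/9 = √2/9 ≈ 0.15713)
m(V) = √2*√V (m(V) = √(2*V) = √2*√V)
y(a) = 2^(¾)/3 (y(a) = √2*√(√2/9) = √2*(2^(¼)/3) = 2^(¾)/3)
Z(N) = -13
1/((-2637511 + Z(y(-3))) + (-4141926 - 1*(-4418248))) = 1/((-2637511 - 13) + (-4141926 - 1*(-4418248))) = 1/(-2637524 + (-4141926 + 4418248)) = 1/(-2637524 + 276322) = 1/(-2361202) = -1/2361202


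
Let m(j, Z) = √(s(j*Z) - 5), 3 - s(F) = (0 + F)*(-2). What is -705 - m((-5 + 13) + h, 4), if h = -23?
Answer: -705 - I*√122 ≈ -705.0 - 11.045*I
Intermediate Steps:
s(F) = 3 + 2*F (s(F) = 3 - (0 + F)*(-2) = 3 - F*(-2) = 3 - (-2)*F = 3 + 2*F)
m(j, Z) = √(-2 + 2*Z*j) (m(j, Z) = √((3 + 2*(j*Z)) - 5) = √((3 + 2*(Z*j)) - 5) = √((3 + 2*Z*j) - 5) = √(-2 + 2*Z*j))
-705 - m((-5 + 13) + h, 4) = -705 - √(-2 + 2*4*((-5 + 13) - 23)) = -705 - √(-2 + 2*4*(8 - 23)) = -705 - √(-2 + 2*4*(-15)) = -705 - √(-2 - 120) = -705 - √(-122) = -705 - I*√122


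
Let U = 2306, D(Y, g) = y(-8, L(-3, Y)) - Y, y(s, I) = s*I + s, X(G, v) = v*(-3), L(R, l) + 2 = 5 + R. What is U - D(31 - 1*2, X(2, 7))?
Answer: 2343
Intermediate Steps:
L(R, l) = 3 + R (L(R, l) = -2 + (5 + R) = 3 + R)
X(G, v) = -3*v
y(s, I) = s + I*s (y(s, I) = I*s + s = s + I*s)
D(Y, g) = -8 - Y (D(Y, g) = -8*(1 + (3 - 3)) - Y = -8*(1 + 0) - Y = -8*1 - Y = -8 - Y)
U - D(31 - 1*2, X(2, 7)) = 2306 - (-8 - (31 - 1*2)) = 2306 - (-8 - (31 - 2)) = 2306 - (-8 - 1*29) = 2306 - (-8 - 29) = 2306 - 1*(-37) = 2306 + 37 = 2343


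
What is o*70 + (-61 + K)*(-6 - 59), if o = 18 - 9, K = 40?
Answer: 1995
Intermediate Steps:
o = 9
o*70 + (-61 + K)*(-6 - 59) = 9*70 + (-61 + 40)*(-6 - 59) = 630 - 21*(-65) = 630 + 1365 = 1995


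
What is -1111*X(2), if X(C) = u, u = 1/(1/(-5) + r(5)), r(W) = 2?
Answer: -5555/9 ≈ -617.22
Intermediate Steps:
u = 5/9 (u = 1/(1/(-5) + 2) = 1/(-⅕ + 2) = 1/(9/5) = 5/9 ≈ 0.55556)
X(C) = 5/9
-1111*X(2) = -1111*5/9 = -5555/9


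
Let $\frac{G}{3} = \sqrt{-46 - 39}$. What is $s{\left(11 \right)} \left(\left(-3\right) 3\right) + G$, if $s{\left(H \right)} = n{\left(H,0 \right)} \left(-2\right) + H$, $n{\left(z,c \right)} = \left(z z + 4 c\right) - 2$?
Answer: $2043 + 3 i \sqrt{85} \approx 2043.0 + 27.659 i$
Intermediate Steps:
$n{\left(z,c \right)} = -2 + z^{2} + 4 c$ ($n{\left(z,c \right)} = \left(z^{2} + 4 c\right) - 2 = -2 + z^{2} + 4 c$)
$s{\left(H \right)} = 4 + H - 2 H^{2}$ ($s{\left(H \right)} = \left(-2 + H^{2} + 4 \cdot 0\right) \left(-2\right) + H = \left(-2 + H^{2} + 0\right) \left(-2\right) + H = \left(-2 + H^{2}\right) \left(-2\right) + H = \left(4 - 2 H^{2}\right) + H = 4 + H - 2 H^{2}$)
$G = 3 i \sqrt{85}$ ($G = 3 \sqrt{-46 - 39} = 3 \sqrt{-85} = 3 i \sqrt{85} \approx 27.659 i$)
$s{\left(11 \right)} \left(\left(-3\right) 3\right) + G = \left(4 + 11 - 2 \cdot 11^{2}\right) \left(\left(-3\right) 3\right) + 3 i \sqrt{85} = \left(4 + 11 - 242\right) \left(-9\right) + 3 i \sqrt{85} = \left(-227\right) \left(-9\right) + 3 i \sqrt{85} = 2043 + 3 i \sqrt{85}$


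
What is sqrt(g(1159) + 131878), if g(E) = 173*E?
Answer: sqrt(332385) ≈ 576.53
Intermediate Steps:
sqrt(g(1159) + 131878) = sqrt(173*1159 + 131878) = sqrt(200507 + 131878) = sqrt(332385)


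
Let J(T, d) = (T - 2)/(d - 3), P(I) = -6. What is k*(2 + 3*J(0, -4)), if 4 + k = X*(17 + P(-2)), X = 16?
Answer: 3440/7 ≈ 491.43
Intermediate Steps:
J(T, d) = (-2 + T)/(-3 + d)
k = 172 (k = -4 + 16*(17 - 6) = -4 + 16*11 = -4 + 176 = 172)
k*(2 + 3*J(0, -4)) = 172*(2 + 3*((-2 + 0)/(-3 - 4))) = 172*(2 + 3*(-2/(-7))) = 172*(2 + 3*(-1/7*(-2))) = 172*(2 + 3*(2/7)) = 172*(2 + 6/7) = 172*(20/7) = 3440/7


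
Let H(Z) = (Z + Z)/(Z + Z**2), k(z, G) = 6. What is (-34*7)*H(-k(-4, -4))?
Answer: 476/5 ≈ 95.200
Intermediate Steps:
H(Z) = 2*Z/(Z + Z**2) (H(Z) = (2*Z)/(Z + Z**2) = 2*Z/(Z + Z**2))
(-34*7)*H(-k(-4, -4)) = (-34*7)*(2/(1 - 1*6)) = -476/(1 - 6) = -476/(-5) = -476*(-1)/5 = -238*(-2/5) = 476/5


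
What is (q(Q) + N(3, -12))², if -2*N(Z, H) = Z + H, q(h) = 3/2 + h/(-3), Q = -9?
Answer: 81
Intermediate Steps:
q(h) = 3/2 - h/3 (q(h) = 3*(½) + h*(-⅓) = 3/2 - h/3)
N(Z, H) = -H/2 - Z/2 (N(Z, H) = -(Z + H)/2 = -(H + Z)/2 = -H/2 - Z/2)
(q(Q) + N(3, -12))² = ((3/2 - ⅓*(-9)) + (-½*(-12) - ½*3))² = ((3/2 + 3) + (6 - 3/2))² = (9/2 + 9/2)² = 9² = 81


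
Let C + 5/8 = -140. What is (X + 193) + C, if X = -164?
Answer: -893/8 ≈ -111.63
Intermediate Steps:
C = -1125/8 (C = -5/8 - 140 = -1125/8 ≈ -140.63)
(X + 193) + C = (-164 + 193) - 1125/8 = 29 - 1125/8 = -893/8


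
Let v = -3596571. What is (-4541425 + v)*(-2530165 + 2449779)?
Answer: 654180946456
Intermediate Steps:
(-4541425 + v)*(-2530165 + 2449779) = (-4541425 - 3596571)*(-2530165 + 2449779) = -8137996*(-80386) = 654180946456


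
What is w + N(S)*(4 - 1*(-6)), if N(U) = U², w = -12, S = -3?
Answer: 78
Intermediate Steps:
w + N(S)*(4 - 1*(-6)) = -12 + (-3)²*(4 - 1*(-6)) = -12 + 9*(4 + 6) = -12 + 9*10 = -12 + 90 = 78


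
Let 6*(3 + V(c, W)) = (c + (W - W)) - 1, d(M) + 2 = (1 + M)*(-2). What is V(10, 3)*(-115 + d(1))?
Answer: 363/2 ≈ 181.50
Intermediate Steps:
d(M) = -4 - 2*M (d(M) = -2 + (1 + M)*(-2) = -2 + (-2 - 2*M) = -4 - 2*M)
V(c, W) = -19/6 + c/6 (V(c, W) = -3 + ((c + (W - W)) - 1)/6 = -3 + ((c + 0) - 1)/6 = -3 + (c - 1)/6 = -3 + (-1 + c)/6 = -3 + (-1/6 + c/6) = -19/6 + c/6)
V(10, 3)*(-115 + d(1)) = (-19/6 + (1/6)*10)*(-115 + (-4 - 2*1)) = (-19/6 + 5/3)*(-115 + (-4 - 2)) = -3*(-115 - 6)/2 = -3/2*(-121) = 363/2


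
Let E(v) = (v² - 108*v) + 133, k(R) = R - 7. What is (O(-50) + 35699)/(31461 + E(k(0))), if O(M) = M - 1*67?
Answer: 35582/32399 ≈ 1.0982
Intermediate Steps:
O(M) = -67 + M (O(M) = M - 67 = -67 + M)
k(R) = -7 + R
E(v) = 133 + v² - 108*v
(O(-50) + 35699)/(31461 + E(k(0))) = ((-67 - 50) + 35699)/(31461 + (133 + (-7 + 0)² - 108*(-7 + 0))) = (-117 + 35699)/(31461 + (133 + (-7)² - 108*(-7))) = 35582/(31461 + (133 + 49 + 756)) = 35582/(31461 + 938) = 35582/32399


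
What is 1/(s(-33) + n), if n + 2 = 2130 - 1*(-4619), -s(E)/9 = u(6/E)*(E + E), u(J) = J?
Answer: 1/6639 ≈ 0.00015063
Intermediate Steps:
s(E) = -108 (s(E) = -9*6/E*(E + E) = -9*6/E*2*E = -9*12 = -108)
n = 6747 (n = -2 + (2130 - 1*(-4619)) = -2 + (2130 + 4619) = -2 + 6749 = 6747)
1/(s(-33) + n) = 1/(-108 + 6747) = 1/6639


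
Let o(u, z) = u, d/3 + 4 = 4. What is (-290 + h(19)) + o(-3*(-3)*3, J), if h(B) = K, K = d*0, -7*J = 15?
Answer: -263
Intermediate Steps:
d = 0 (d = -12 + 3*4 = -12 + 12 = 0)
J = -15/7 (J = -⅐*15 = -15/7 ≈ -2.1429)
K = 0 (K = 0*0 = 0)
h(B) = 0
(-290 + h(19)) + o(-3*(-3)*3, J) = (-290 + 0) - 3*(-3)*3 = -290 + 9*3 = -290 + 27 = -263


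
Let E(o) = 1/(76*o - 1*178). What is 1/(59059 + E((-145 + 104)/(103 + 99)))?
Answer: 19536/1153776523 ≈ 1.6932e-5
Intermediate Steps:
E(o) = 1/(-178 + 76*o) (E(o) = 1/(76*o - 178) = 1/(-178 + 76*o))
1/(59059 + E((-145 + 104)/(103 + 99))) = 1/(59059 + 1/(2*(-89 + 38*((-145 + 104)/(103 + 99))))) = 1/(59059 + 1/(2*(-89 + 38*(-41/202)))) = 1/(59059 + 1/(2*(-89 - 779/101))) = 1/(59059 + 1/(2*(-9768/101))) = 1/(59059 + (½)*(-101/9768)) = 1/(59059 - 101/19536) = 1/(1153776523/19536) = 19536/1153776523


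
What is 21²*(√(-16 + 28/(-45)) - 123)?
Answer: -54243 + 294*I*√935/5 ≈ -54243.0 + 1798.0*I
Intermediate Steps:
21²*(√(-16 + 28/(-45)) - 123) = 441*(√(-16 + 28*(-1/45)) - 123) = 441*(√(-16 - 28/45) - 123) = 441*(√(-748/45) - 123) = 441*(2*I*√935/15 - 123) = 441*(-123 + 2*I*√935/15) = -54243 + 294*I*√935/5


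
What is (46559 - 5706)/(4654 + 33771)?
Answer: 40853/38425 ≈ 1.0632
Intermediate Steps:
(46559 - 5706)/(4654 + 33771) = 40853/38425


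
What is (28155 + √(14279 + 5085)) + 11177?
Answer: 39332 + 2*√4841 ≈ 39471.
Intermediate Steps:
(28155 + √(14279 + 5085)) + 11177 = (28155 + √19364) + 11177 = (28155 + 2*√4841) + 11177 = 39332 + 2*√4841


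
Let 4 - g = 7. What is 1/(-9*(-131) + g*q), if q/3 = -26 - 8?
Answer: 1/1485 ≈ 0.00067340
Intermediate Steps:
q = -102 (q = 3*(-26 - 8) = 3*(-34) = -102)
g = -3 (g = 4 - 1*7 = 4 - 7 = -3)
1/(-9*(-131) + g*q) = 1/(-9*(-131) - 3*(-102)) = 1/(1179 + 306) = 1/1485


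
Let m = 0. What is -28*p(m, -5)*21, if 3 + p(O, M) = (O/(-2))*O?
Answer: 1764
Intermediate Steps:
p(O, M) = -3 - O**2/2 (p(O, M) = -3 + (O/(-2))*O = -3 + (-O/2)*O = -3 - O**2/2)
-28*p(m, -5)*21 = -28*(-3 - 1/2*0**2)*21 = -28*(-3 - 1/2*0)*21 = -28*(-3 + 0)*21 = -28*(-3)*21 = 84*21 = 1764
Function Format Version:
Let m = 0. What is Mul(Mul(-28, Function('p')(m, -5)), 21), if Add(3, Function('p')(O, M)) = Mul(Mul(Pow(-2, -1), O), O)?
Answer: 1764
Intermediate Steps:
Function('p')(O, M) = Add(-3, Mul(Rational(-1, 2), Pow(O, 2))) (Function('p')(O, M) = Add(-3, Mul(Mul(Pow(-2, -1), O), O)) = Add(-3, Mul(Mul(Rational(-1, 2), O), O)) = Add(-3, Mul(Rational(-1, 2), Pow(O, 2))))
Mul(Mul(-28, Function('p')(m, -5)), 21) = Mul(Mul(-28, Add(-3, Mul(Rational(-1, 2), Pow(0, 2)))), 21) = Mul(Mul(-28, Add(-3, Mul(Rational(-1, 2), 0))), 21) = Mul(Mul(-28, Add(-3, 0)), 21) = Mul(Mul(-28, -3), 21) = Mul(84, 21) = 1764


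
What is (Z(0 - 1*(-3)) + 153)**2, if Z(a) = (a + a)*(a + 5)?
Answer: 40401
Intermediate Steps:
Z(a) = 2*a*(5 + a) (Z(a) = (2*a)*(5 + a) = 2*a*(5 + a))
(Z(0 - 1*(-3)) + 153)**2 = (2*(0 - 1*(-3))*(5 + (0 - 1*(-3))) + 153)**2 = (2*(0 + 3)*(5 + (0 + 3)) + 153)**2 = (2*3*(5 + 3) + 153)**2 = (2*3*8 + 153)**2 = (48 + 153)**2 = 201**2 = 40401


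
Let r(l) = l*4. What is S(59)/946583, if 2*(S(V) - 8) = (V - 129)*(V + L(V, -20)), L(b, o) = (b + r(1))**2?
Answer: -140972/946583 ≈ -0.14893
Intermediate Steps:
r(l) = 4*l
L(b, o) = (4 + b)**2 (L(b, o) = (b + 4*1)**2 = (b + 4)**2 = (4 + b)**2)
S(V) = 8 + (-129 + V)*(V + (4 + V)**2)/2 (S(V) = 8 + ((V - 129)*(V + (4 + V)**2))/2 = 8 + ((-129 + V)*(V + (4 + V)**2))/2 = 8 + (-129 + V)*(V + (4 + V)**2)/2)
S(59)/946583 = (-1024 + (1/2)*59**3 - 60*59**2 - 1145/2*59)/946583 = (-1024 + (1/2)*205379 - 60*3481 - 67555/2)*(1/946583) = (-1024 + 205379/2 - 208860 - 67555/2)*(1/946583) = -140972*1/946583 = -140972/946583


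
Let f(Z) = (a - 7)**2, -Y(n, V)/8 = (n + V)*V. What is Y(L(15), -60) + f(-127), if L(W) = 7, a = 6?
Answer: -25439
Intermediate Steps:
Y(n, V) = -8*V*(V + n) (Y(n, V) = -8*(n + V)*V = -8*(V + n)*V = -8*V*(V + n))
f(Z) = 1 (f(Z) = (6 - 7)**2 = (-1)**2 = 1)
Y(L(15), -60) + f(-127) = -8*(-60)*(-60 + 7) + 1 = -8*(-60)*(-53) + 1 = -25440 + 1 = -25439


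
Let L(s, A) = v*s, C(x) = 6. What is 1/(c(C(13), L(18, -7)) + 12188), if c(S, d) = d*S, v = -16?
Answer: 1/10460 ≈ 9.5602e-5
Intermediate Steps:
L(s, A) = -16*s
c(S, d) = S*d
1/(c(C(13), L(18, -7)) + 12188) = 1/(6*(-16*18) + 12188) = 1/(6*(-288) + 12188) = 1/(-1728 + 12188) = 1/10460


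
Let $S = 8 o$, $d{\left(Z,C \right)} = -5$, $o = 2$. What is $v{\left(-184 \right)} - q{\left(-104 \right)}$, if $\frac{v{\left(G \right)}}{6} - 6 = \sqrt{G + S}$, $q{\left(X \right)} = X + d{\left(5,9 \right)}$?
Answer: $145 + 12 i \sqrt{42} \approx 145.0 + 77.769 i$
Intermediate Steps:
$S = 16$ ($S = 8 \cdot 2 = 16$)
$q{\left(X \right)} = -5 + X$ ($q{\left(X \right)} = X - 5 = -5 + X$)
$v{\left(G \right)} = 36 + 6 \sqrt{16 + G}$ ($v{\left(G \right)} = 36 + 6 \sqrt{G + 16} = 36 + 6 \sqrt{16 + G}$)
$v{\left(-184 \right)} - q{\left(-104 \right)} = \left(36 + 6 \sqrt{16 - 184}\right) - \left(-5 - 104\right) = \left(36 + 6 \sqrt{-168}\right) - -109 = \left(36 + 6 \cdot 2 i \sqrt{42}\right) + 109 = \left(36 + 12 i \sqrt{42}\right) + 109 = 145 + 12 i \sqrt{42}$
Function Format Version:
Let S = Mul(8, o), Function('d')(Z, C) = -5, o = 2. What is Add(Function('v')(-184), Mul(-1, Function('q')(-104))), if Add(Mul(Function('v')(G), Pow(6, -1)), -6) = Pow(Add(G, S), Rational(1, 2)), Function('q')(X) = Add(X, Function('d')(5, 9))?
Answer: Add(145, Mul(12, I, Pow(42, Rational(1, 2)))) ≈ Add(145.00, Mul(77.769, I))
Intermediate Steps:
S = 16 (S = Mul(8, 2) = 16)
Function('q')(X) = Add(-5, X) (Function('q')(X) = Add(X, -5) = Add(-5, X))
Function('v')(G) = Add(36, Mul(6, Pow(Add(16, G), Rational(1, 2)))) (Function('v')(G) = Add(36, Mul(6, Pow(Add(G, 16), Rational(1, 2)))) = Add(36, Mul(6, Pow(Add(16, G), Rational(1, 2)))))
Add(Function('v')(-184), Mul(-1, Function('q')(-104))) = Add(Add(36, Mul(6, Pow(Add(16, -184), Rational(1, 2)))), Mul(-1, Add(-5, -104))) = Add(Add(36, Mul(6, Pow(-168, Rational(1, 2)))), Mul(-1, -109)) = Add(Add(36, Mul(6, Mul(2, I, Pow(42, Rational(1, 2))))), 109) = Add(Add(36, Mul(12, I, Pow(42, Rational(1, 2)))), 109) = Add(145, Mul(12, I, Pow(42, Rational(1, 2))))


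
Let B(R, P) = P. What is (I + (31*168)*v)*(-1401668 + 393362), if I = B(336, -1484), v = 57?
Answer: -297825359832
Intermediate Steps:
I = -1484
(I + (31*168)*v)*(-1401668 + 393362) = (-1484 + (31*168)*57)*(-1401668 + 393362) = (-1484 + 5208*57)*(-1008306) = (-1484 + 296856)*(-1008306) = 295372*(-1008306) = -297825359832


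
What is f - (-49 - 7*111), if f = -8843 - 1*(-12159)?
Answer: 4142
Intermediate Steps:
f = 3316 (f = -8843 + 12159 = 3316)
f - (-49 - 7*111) = 3316 - (-49 - 7*111) = 3316 - (-49 - 777) = 3316 - 1*(-826) = 3316 + 826 = 4142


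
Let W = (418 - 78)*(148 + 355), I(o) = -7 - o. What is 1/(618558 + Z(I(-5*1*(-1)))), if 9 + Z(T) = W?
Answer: 1/789569 ≈ 1.2665e-6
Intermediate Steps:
W = 171020 (W = 340*503 = 171020)
Z(T) = 171011 (Z(T) = -9 + 171020 = 171011)
1/(618558 + Z(I(-5*1*(-1)))) = 1/(618558 + 171011) = 1/789569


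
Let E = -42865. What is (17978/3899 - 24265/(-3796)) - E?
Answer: 634590744183/14800604 ≈ 42876.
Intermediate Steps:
(17978/3899 - 24265/(-3796)) - E = (17978/3899 - 24265/(-3796)) - 1*(-42865) = (17978*(1/3899) - 24265*(-1/3796)) + 42865 = (17978/3899 + 24265/3796) + 42865 = 162853723/14800604 + 42865 = 634590744183/14800604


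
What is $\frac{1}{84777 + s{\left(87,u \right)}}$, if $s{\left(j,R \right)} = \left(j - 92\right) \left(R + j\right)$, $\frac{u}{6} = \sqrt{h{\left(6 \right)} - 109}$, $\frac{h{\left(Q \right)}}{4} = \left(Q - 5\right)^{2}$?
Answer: $\frac{14057}{1185611244} + \frac{5 i \sqrt{105}}{1185611244} \approx 1.1856 \cdot 10^{-5} + 4.3214 \cdot 10^{-8} i$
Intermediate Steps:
$h{\left(Q \right)} = 4 \left(-5 + Q\right)^{2}$ ($h{\left(Q \right)} = 4 \left(Q - 5\right)^{2} = 4 \left(-5 + Q\right)^{2}$)
$u = 6 i \sqrt{105}$ ($u = 6 \sqrt{4 \left(-5 + 6\right)^{2} - 109} = 6 \sqrt{4 \cdot 1^{2} - 109} = 6 \sqrt{4 \cdot 1 - 109} = 6 \sqrt{4 - 109} = 6 \sqrt{-105} = 6 i \sqrt{105} \approx 61.482 i$)
$s{\left(j,R \right)} = \left(-92 + j\right) \left(R + j\right)$
$\frac{1}{84777 + s{\left(87,u \right)}} = \frac{1}{84777 + \left(87^{2} - 92 \cdot 6 i \sqrt{105} - 8004 + 6 i \sqrt{105} \cdot 87\right)} = \frac{1}{84777 + \left(7569 - 552 i \sqrt{105} - 8004 + 522 i \sqrt{105}\right)} = \frac{1}{84777 - \left(435 + 30 i \sqrt{105}\right)} = \frac{1}{84342 - 30 i \sqrt{105}}$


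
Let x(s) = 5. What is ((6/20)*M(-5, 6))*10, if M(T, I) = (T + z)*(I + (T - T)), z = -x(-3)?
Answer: -180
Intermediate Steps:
z = -5 (z = -1*5 = -5)
M(T, I) = I*(-5 + T) (M(T, I) = (T - 5)*(I + (T - T)) = (-5 + T)*(I + 0) = (-5 + T)*I = I*(-5 + T))
((6/20)*M(-5, 6))*10 = ((6/20)*(6*(-5 - 5)))*10 = ((6*(1/20))*(6*(-10)))*10 = ((3/10)*(-60))*10 = -18*10 = -180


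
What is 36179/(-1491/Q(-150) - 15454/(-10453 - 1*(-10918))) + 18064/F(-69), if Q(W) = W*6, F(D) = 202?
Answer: -10443493388/9886991 ≈ -1056.3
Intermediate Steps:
Q(W) = 6*W
36179/(-1491/Q(-150) - 15454/(-10453 - 1*(-10918))) + 18064/F(-69) = 36179/(-1491/(6*(-150)) - 15454/(-10453 - 1*(-10918))) + 18064/202 = 36179/(-1491/(-900) - 15454/(-10453 + 10918)) + 18064*(1/202) = 36179/(-1491*(-1/900) - 15454/465) + 9032/101 = 36179/(497/300 - 15454*1/465) + 9032/101 = 36179/(497/300 - 15454/465) + 9032/101 = 36179/(-97891/3100) + 9032/101 = 36179*(-3100/97891) + 9032/101 = -112154900/97891 + 9032/101 = -10443493388/9886991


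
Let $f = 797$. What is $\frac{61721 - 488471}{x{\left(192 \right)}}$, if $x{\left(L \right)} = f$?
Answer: $- \frac{426750}{797} \approx -535.45$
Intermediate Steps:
$x{\left(L \right)} = 797$
$\frac{61721 - 488471}{x{\left(192 \right)}} = \frac{61721 - 488471}{797} = \left(61721 - 488471\right) \frac{1}{797} = \left(-426750\right) \frac{1}{797} = - \frac{426750}{797}$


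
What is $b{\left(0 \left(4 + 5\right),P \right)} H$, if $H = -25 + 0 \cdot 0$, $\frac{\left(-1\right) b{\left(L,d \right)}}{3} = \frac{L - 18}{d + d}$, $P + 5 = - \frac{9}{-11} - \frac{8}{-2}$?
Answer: $\frac{7425}{2} \approx 3712.5$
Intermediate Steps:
$P = - \frac{2}{11}$ ($P = -5 - \left(-4 - \frac{9}{11}\right) = -5 - - \frac{53}{11} = -5 + \left(\frac{9}{11} + 4\right) = -5 + \frac{53}{11} = - \frac{2}{11} \approx -0.18182$)
$b{\left(L,d \right)} = - \frac{3 \left(-18 + L\right)}{2 d}$ ($b{\left(L,d \right)} = - 3 \frac{L - 18}{d + d} = - 3 \frac{-18 + L}{2 d} = - \frac{3 \left(-18 + L\right)}{2 d}$)
$H = -25$ ($H = -25 + 0 = -25$)
$b{\left(0 \left(4 + 5\right),P \right)} H = \frac{3 \left(18 - 0 \left(4 + 5\right)\right)}{2 \left(- \frac{2}{11}\right)} \left(-25\right) = \frac{3}{2} \left(- \frac{11}{2}\right) \left(18 - 0 \cdot 9\right) \left(-25\right) = \frac{3}{2} \left(- \frac{11}{2}\right) \left(18 - 0\right) \left(-25\right) = \frac{3}{2} \left(- \frac{11}{2}\right) \left(18 + 0\right) \left(-25\right) = \frac{3}{2} \left(- \frac{11}{2}\right) 18 \left(-25\right) = \left(- \frac{297}{2}\right) \left(-25\right) = \frac{7425}{2}$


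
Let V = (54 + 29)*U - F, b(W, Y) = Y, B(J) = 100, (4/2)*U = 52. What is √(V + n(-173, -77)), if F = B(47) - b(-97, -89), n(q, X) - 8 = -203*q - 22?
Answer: √37074 ≈ 192.55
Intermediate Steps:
U = 26 (U = (½)*52 = 26)
n(q, X) = -14 - 203*q (n(q, X) = 8 + (-203*q - 22) = 8 + (-22 - 203*q) = -14 - 203*q)
F = 189 (F = 100 - 1*(-89) = 100 + 89 = 189)
V = 1969 (V = (54 + 29)*26 - 1*189 = 83*26 - 189 = 2158 - 189 = 1969)
√(V + n(-173, -77)) = √(1969 + (-14 - 203*(-173))) = √(1969 + (-14 + 35119)) = √(1969 + 35105) = √37074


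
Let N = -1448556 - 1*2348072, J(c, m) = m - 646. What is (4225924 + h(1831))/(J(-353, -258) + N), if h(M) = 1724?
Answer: -352304/316461 ≈ -1.1133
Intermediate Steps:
J(c, m) = -646 + m
N = -3796628 (N = -1448556 - 2348072 = -3796628)
(4225924 + h(1831))/(J(-353, -258) + N) = (4225924 + 1724)/((-646 - 258) - 3796628) = 4227648/(-904 - 3796628) = 4227648/(-3797532) = 4227648*(-1/3797532) = -352304/316461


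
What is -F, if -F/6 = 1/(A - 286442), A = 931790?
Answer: 1/107558 ≈ 9.2973e-6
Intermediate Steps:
F = -1/107558 (F = -6/(931790 - 286442) = -6/645348 = -6*1/645348 = -1/107558 ≈ -9.2973e-6)
-F = -1*(-1/107558) = 1/107558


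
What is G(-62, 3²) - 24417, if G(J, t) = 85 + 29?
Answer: -24303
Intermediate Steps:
G(J, t) = 114
G(-62, 3²) - 24417 = 114 - 24417 = -24303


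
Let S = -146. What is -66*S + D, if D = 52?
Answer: 9688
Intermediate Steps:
-66*S + D = -66*(-146) + 52 = 9636 + 52 = 9688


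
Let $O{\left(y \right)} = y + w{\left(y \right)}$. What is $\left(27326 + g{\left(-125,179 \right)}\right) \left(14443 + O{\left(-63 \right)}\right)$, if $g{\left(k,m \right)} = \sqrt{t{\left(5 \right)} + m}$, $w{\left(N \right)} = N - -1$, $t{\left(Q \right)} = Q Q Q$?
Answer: $391253668 + 57272 \sqrt{19} \approx 3.915 \cdot 10^{8}$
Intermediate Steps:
$t{\left(Q \right)} = Q^{3}$ ($t{\left(Q \right)} = Q^{2} Q = Q^{3}$)
$w{\left(N \right)} = 1 + N$ ($w{\left(N \right)} = N + 1 = 1 + N$)
$g{\left(k,m \right)} = \sqrt{125 + m}$ ($g{\left(k,m \right)} = \sqrt{5^{3} + m} = \sqrt{125 + m}$)
$O{\left(y \right)} = 1 + 2 y$ ($O{\left(y \right)} = y + \left(1 + y\right) = 1 + 2 y$)
$\left(27326 + g{\left(-125,179 \right)}\right) \left(14443 + O{\left(-63 \right)}\right) = \left(27326 + \sqrt{125 + 179}\right) \left(14443 + \left(1 + 2 \left(-63\right)\right)\right) = \left(27326 + \sqrt{304}\right) \left(14443 + \left(1 - 126\right)\right) = \left(27326 + 4 \sqrt{19}\right) \left(14443 - 125\right) = \left(27326 + 4 \sqrt{19}\right) 14318 = 391253668 + 57272 \sqrt{19}$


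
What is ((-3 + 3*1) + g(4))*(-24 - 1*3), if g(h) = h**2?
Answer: -432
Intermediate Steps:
((-3 + 3*1) + g(4))*(-24 - 1*3) = ((-3 + 3*1) + 4**2)*(-24 - 1*3) = ((-3 + 3) + 16)*(-24 - 3) = (0 + 16)*(-27) = 16*(-27) = -432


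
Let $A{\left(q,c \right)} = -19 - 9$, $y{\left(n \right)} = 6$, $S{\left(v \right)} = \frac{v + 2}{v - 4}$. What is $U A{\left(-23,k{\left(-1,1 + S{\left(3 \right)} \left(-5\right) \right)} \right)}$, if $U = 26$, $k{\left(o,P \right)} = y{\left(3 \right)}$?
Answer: $-728$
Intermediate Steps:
$S{\left(v \right)} = \frac{2 + v}{-4 + v}$
$k{\left(o,P \right)} = 6$
$A{\left(q,c \right)} = -28$
$U A{\left(-23,k{\left(-1,1 + S{\left(3 \right)} \left(-5\right) \right)} \right)} = 26 \left(-28\right) = -728$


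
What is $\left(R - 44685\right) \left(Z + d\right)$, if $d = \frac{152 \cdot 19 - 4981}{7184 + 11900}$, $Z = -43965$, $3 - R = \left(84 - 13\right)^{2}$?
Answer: $\frac{3209161253663}{1468} \approx 2.1861 \cdot 10^{9}$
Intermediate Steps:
$R = -5038$ ($R = 3 - \left(84 - 13\right)^{2} = 3 - 71^{2} = 3 - 5041 = -5038$)
$d = - \frac{161}{1468}$ ($d = \frac{2888 - 4981}{19084} = \left(-2093\right) \frac{1}{19084} = - \frac{161}{1468} \approx -0.10967$)
$\left(R - 44685\right) \left(Z + d\right) = \left(-5038 - 44685\right) \left(-43965 - \frac{161}{1468}\right) = \left(-49723\right) \left(- \frac{64540781}{1468}\right) = \frac{3209161253663}{1468}$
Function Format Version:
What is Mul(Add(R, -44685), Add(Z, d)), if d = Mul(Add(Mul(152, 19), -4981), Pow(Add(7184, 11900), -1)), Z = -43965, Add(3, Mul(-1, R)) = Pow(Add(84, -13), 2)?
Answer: Rational(3209161253663, 1468) ≈ 2.1861e+9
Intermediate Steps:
R = -5038 (R = Add(3, Mul(-1, Pow(Add(84, -13), 2))) = Add(3, Mul(-1, Pow(71, 2))) = Add(3, Mul(-1, 5041)) = Add(3, -5041) = -5038)
d = Rational(-161, 1468) (d = Mul(Add(2888, -4981), Pow(19084, -1)) = Mul(-2093, Rational(1, 19084)) = Rational(-161, 1468) ≈ -0.10967)
Mul(Add(R, -44685), Add(Z, d)) = Mul(Add(-5038, -44685), Add(-43965, Rational(-161, 1468))) = Mul(-49723, Rational(-64540781, 1468)) = Rational(3209161253663, 1468)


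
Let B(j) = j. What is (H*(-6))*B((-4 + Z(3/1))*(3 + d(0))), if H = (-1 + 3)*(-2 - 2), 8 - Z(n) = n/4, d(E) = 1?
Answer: 624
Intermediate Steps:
Z(n) = 8 - n/4
H = -8 (H = 2*(-4) = -8)
(H*(-6))*B((-4 + Z(3/1))*(3 + d(0))) = (-8*(-6))*((-4 + (8 - 3/(4*1)))*(3 + 1)) = 48*((-4 + (8 - 3/4))*4) = 48*((-4 + (8 - ¼*3))*4) = 48*((-4 + (8 - ¾))*4) = 48*((-4 + 29/4)*4) = 48*((13/4)*4) = 48*13 = 624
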